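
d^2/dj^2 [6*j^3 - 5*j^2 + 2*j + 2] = 36*j - 10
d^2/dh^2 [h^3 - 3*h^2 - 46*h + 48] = 6*h - 6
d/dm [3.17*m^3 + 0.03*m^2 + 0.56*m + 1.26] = 9.51*m^2 + 0.06*m + 0.56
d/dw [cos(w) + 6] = -sin(w)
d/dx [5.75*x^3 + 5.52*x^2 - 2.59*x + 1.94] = 17.25*x^2 + 11.04*x - 2.59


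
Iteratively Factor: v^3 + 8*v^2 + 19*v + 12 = (v + 3)*(v^2 + 5*v + 4) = (v + 3)*(v + 4)*(v + 1)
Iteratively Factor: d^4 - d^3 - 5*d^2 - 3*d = (d + 1)*(d^3 - 2*d^2 - 3*d) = (d + 1)^2*(d^2 - 3*d) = d*(d + 1)^2*(d - 3)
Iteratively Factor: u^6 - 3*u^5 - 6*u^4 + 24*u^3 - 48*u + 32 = (u - 2)*(u^5 - u^4 - 8*u^3 + 8*u^2 + 16*u - 16) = (u - 2)*(u + 2)*(u^4 - 3*u^3 - 2*u^2 + 12*u - 8) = (u - 2)*(u + 2)^2*(u^3 - 5*u^2 + 8*u - 4) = (u - 2)^2*(u + 2)^2*(u^2 - 3*u + 2) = (u - 2)^2*(u - 1)*(u + 2)^2*(u - 2)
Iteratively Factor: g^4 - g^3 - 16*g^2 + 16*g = (g + 4)*(g^3 - 5*g^2 + 4*g) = g*(g + 4)*(g^2 - 5*g + 4) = g*(g - 1)*(g + 4)*(g - 4)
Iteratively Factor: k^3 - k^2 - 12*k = (k - 4)*(k^2 + 3*k) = (k - 4)*(k + 3)*(k)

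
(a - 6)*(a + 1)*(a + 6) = a^3 + a^2 - 36*a - 36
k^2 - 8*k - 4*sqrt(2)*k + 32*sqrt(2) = (k - 8)*(k - 4*sqrt(2))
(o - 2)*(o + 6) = o^2 + 4*o - 12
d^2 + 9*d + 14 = (d + 2)*(d + 7)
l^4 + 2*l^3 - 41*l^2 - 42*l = l*(l - 6)*(l + 1)*(l + 7)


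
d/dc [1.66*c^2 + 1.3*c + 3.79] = 3.32*c + 1.3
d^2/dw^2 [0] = 0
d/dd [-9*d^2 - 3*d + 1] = -18*d - 3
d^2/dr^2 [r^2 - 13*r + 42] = 2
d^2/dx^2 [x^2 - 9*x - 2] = 2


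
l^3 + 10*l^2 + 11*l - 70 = (l - 2)*(l + 5)*(l + 7)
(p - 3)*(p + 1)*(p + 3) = p^3 + p^2 - 9*p - 9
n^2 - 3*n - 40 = (n - 8)*(n + 5)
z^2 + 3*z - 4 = (z - 1)*(z + 4)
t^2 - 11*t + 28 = (t - 7)*(t - 4)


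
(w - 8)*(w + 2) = w^2 - 6*w - 16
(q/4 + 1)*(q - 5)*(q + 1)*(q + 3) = q^4/4 + 3*q^3/4 - 21*q^2/4 - 83*q/4 - 15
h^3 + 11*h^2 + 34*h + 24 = (h + 1)*(h + 4)*(h + 6)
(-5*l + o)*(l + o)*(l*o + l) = -5*l^3*o - 5*l^3 - 4*l^2*o^2 - 4*l^2*o + l*o^3 + l*o^2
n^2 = n^2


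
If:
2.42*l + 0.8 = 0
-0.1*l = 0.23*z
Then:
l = -0.33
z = 0.14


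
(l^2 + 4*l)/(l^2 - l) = (l + 4)/(l - 1)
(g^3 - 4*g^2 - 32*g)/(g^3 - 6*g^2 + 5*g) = (g^2 - 4*g - 32)/(g^2 - 6*g + 5)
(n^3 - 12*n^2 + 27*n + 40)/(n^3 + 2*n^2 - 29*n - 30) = (n - 8)/(n + 6)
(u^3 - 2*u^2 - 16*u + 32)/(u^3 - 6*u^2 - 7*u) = (-u^3 + 2*u^2 + 16*u - 32)/(u*(-u^2 + 6*u + 7))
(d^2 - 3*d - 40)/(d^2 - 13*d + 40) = (d + 5)/(d - 5)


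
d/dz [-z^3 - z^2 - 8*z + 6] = -3*z^2 - 2*z - 8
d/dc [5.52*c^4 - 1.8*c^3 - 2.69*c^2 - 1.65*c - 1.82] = 22.08*c^3 - 5.4*c^2 - 5.38*c - 1.65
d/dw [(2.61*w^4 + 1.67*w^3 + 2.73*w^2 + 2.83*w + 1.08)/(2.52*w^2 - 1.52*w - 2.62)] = (13.1544*w^5 - 7.6932*w^4 - 32.4296*w^3 - 24.4074*w^2 - 19.7484*w - 5.773)/(6.3504*w^4 - 7.6608*w^3 - 10.8944*w^2 + 7.9648*w + 6.8644)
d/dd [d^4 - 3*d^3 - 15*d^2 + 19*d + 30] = 4*d^3 - 9*d^2 - 30*d + 19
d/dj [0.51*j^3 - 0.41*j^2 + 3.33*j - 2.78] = 1.53*j^2 - 0.82*j + 3.33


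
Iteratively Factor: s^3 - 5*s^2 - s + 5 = (s - 5)*(s^2 - 1) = (s - 5)*(s - 1)*(s + 1)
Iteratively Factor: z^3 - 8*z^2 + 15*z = (z)*(z^2 - 8*z + 15) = z*(z - 5)*(z - 3)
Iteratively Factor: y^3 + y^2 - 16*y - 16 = (y - 4)*(y^2 + 5*y + 4) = (y - 4)*(y + 1)*(y + 4)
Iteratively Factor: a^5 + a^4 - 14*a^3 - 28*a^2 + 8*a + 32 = (a - 4)*(a^4 + 5*a^3 + 6*a^2 - 4*a - 8) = (a - 4)*(a + 2)*(a^3 + 3*a^2 - 4) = (a - 4)*(a + 2)^2*(a^2 + a - 2) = (a - 4)*(a + 2)^3*(a - 1)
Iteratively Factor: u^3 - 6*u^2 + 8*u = (u - 4)*(u^2 - 2*u) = (u - 4)*(u - 2)*(u)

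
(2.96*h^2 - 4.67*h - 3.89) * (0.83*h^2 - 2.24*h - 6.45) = 2.4568*h^4 - 10.5065*h^3 - 11.8599*h^2 + 38.8351*h + 25.0905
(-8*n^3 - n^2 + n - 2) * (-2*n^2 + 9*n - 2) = 16*n^5 - 70*n^4 + 5*n^3 + 15*n^2 - 20*n + 4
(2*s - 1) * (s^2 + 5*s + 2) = 2*s^3 + 9*s^2 - s - 2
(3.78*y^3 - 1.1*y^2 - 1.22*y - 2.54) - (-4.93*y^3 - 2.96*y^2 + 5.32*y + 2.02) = 8.71*y^3 + 1.86*y^2 - 6.54*y - 4.56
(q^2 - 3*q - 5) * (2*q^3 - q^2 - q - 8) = 2*q^5 - 7*q^4 - 8*q^3 + 29*q + 40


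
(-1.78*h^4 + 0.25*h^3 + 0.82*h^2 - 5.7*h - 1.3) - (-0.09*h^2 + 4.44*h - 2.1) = -1.78*h^4 + 0.25*h^3 + 0.91*h^2 - 10.14*h + 0.8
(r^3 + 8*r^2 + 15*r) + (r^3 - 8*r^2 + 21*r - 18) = 2*r^3 + 36*r - 18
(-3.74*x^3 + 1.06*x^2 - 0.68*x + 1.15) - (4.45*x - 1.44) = -3.74*x^3 + 1.06*x^2 - 5.13*x + 2.59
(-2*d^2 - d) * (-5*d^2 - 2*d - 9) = 10*d^4 + 9*d^3 + 20*d^2 + 9*d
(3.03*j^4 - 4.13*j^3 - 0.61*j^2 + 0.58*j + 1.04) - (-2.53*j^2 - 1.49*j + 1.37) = 3.03*j^4 - 4.13*j^3 + 1.92*j^2 + 2.07*j - 0.33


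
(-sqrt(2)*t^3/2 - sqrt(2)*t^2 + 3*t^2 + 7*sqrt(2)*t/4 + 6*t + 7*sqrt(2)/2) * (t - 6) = -sqrt(2)*t^4/2 + 2*sqrt(2)*t^3 + 3*t^3 - 12*t^2 + 31*sqrt(2)*t^2/4 - 36*t - 7*sqrt(2)*t - 21*sqrt(2)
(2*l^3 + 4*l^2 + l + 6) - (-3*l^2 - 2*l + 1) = 2*l^3 + 7*l^2 + 3*l + 5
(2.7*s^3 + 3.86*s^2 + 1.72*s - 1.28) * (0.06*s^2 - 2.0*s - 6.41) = 0.162*s^5 - 5.1684*s^4 - 24.9238*s^3 - 28.2594*s^2 - 8.4652*s + 8.2048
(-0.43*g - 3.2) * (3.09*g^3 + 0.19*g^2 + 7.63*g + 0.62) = -1.3287*g^4 - 9.9697*g^3 - 3.8889*g^2 - 24.6826*g - 1.984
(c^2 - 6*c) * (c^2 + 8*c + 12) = c^4 + 2*c^3 - 36*c^2 - 72*c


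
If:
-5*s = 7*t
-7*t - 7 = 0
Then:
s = 7/5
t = -1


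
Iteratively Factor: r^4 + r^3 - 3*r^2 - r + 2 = (r + 1)*(r^3 - 3*r + 2) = (r + 1)*(r + 2)*(r^2 - 2*r + 1) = (r - 1)*(r + 1)*(r + 2)*(r - 1)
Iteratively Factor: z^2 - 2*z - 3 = (z + 1)*(z - 3)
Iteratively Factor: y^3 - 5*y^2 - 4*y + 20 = (y - 2)*(y^2 - 3*y - 10) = (y - 2)*(y + 2)*(y - 5)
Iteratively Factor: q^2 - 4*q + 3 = (q - 1)*(q - 3)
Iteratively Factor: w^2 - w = (w - 1)*(w)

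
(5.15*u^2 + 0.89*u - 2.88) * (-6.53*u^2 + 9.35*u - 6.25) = -33.6295*u^4 + 42.3408*u^3 - 5.0596*u^2 - 32.4905*u + 18.0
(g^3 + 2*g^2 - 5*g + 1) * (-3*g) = -3*g^4 - 6*g^3 + 15*g^2 - 3*g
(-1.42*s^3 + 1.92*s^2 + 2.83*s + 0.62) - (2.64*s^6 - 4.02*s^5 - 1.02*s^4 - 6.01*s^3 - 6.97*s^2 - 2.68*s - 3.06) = -2.64*s^6 + 4.02*s^5 + 1.02*s^4 + 4.59*s^3 + 8.89*s^2 + 5.51*s + 3.68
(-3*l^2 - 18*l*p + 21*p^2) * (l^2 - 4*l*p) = -3*l^4 - 6*l^3*p + 93*l^2*p^2 - 84*l*p^3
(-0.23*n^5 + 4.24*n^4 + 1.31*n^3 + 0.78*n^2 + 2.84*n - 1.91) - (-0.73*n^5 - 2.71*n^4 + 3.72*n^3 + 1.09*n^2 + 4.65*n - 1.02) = 0.5*n^5 + 6.95*n^4 - 2.41*n^3 - 0.31*n^2 - 1.81*n - 0.89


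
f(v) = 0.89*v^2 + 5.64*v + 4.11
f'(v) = 1.78*v + 5.64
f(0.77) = 8.98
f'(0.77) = 7.01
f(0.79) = 9.12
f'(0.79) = 7.05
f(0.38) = 6.38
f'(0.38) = 6.32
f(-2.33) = -4.20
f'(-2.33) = 1.49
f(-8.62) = 21.62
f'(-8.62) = -9.70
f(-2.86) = -4.74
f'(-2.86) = 0.55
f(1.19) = 12.08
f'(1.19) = 7.76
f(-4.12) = -4.02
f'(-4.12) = -1.69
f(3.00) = 29.04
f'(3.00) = 10.98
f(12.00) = 199.95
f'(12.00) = 27.00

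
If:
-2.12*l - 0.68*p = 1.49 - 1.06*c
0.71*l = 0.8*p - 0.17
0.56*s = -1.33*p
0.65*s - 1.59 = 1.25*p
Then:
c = -0.72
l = -0.88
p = -0.57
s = 1.35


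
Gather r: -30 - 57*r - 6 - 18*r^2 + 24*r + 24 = -18*r^2 - 33*r - 12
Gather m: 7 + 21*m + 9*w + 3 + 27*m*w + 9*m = m*(27*w + 30) + 9*w + 10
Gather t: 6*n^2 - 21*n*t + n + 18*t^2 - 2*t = 6*n^2 + n + 18*t^2 + t*(-21*n - 2)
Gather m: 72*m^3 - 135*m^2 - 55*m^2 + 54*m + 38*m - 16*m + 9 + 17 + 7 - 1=72*m^3 - 190*m^2 + 76*m + 32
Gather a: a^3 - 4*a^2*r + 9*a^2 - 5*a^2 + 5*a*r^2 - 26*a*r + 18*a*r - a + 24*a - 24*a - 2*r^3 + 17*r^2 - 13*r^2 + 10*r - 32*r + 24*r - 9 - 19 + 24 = a^3 + a^2*(4 - 4*r) + a*(5*r^2 - 8*r - 1) - 2*r^3 + 4*r^2 + 2*r - 4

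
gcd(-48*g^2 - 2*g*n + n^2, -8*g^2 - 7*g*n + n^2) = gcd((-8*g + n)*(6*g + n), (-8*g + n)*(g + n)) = 8*g - n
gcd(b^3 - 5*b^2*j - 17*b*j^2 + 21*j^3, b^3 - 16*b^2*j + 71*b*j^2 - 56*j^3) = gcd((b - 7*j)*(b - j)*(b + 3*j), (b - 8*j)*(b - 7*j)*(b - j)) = b^2 - 8*b*j + 7*j^2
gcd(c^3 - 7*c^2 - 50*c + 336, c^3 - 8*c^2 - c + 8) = c - 8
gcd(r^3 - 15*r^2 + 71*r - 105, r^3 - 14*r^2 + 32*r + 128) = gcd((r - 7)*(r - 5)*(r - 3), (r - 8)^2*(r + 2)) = 1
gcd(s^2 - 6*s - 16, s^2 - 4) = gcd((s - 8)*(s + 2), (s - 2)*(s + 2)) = s + 2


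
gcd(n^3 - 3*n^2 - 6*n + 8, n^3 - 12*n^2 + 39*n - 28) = n^2 - 5*n + 4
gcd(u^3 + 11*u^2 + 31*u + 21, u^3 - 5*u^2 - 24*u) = u + 3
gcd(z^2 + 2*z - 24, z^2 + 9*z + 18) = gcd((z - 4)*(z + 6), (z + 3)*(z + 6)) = z + 6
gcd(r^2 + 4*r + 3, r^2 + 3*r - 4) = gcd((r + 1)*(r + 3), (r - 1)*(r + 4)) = 1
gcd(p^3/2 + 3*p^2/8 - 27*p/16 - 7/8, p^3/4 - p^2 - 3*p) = p + 2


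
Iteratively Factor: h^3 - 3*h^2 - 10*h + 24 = (h - 2)*(h^2 - h - 12) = (h - 2)*(h + 3)*(h - 4)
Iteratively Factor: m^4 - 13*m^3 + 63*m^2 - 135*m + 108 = (m - 3)*(m^3 - 10*m^2 + 33*m - 36) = (m - 4)*(m - 3)*(m^2 - 6*m + 9) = (m - 4)*(m - 3)^2*(m - 3)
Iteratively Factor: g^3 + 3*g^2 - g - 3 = (g + 3)*(g^2 - 1) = (g + 1)*(g + 3)*(g - 1)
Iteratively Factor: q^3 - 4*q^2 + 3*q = (q - 1)*(q^2 - 3*q) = (q - 3)*(q - 1)*(q)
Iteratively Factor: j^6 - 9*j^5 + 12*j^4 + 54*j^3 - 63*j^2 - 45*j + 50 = (j - 5)*(j^5 - 4*j^4 - 8*j^3 + 14*j^2 + 7*j - 10) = (j - 5)*(j + 1)*(j^4 - 5*j^3 - 3*j^2 + 17*j - 10) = (j - 5)*(j - 1)*(j + 1)*(j^3 - 4*j^2 - 7*j + 10) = (j - 5)*(j - 1)^2*(j + 1)*(j^2 - 3*j - 10) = (j - 5)^2*(j - 1)^2*(j + 1)*(j + 2)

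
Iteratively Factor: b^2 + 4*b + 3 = (b + 3)*(b + 1)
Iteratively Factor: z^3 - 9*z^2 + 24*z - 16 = (z - 4)*(z^2 - 5*z + 4) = (z - 4)^2*(z - 1)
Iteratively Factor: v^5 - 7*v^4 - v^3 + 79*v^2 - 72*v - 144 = (v - 4)*(v^4 - 3*v^3 - 13*v^2 + 27*v + 36) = (v - 4)*(v + 1)*(v^3 - 4*v^2 - 9*v + 36) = (v - 4)*(v - 3)*(v + 1)*(v^2 - v - 12) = (v - 4)^2*(v - 3)*(v + 1)*(v + 3)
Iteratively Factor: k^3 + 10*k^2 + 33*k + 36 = (k + 3)*(k^2 + 7*k + 12) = (k + 3)^2*(k + 4)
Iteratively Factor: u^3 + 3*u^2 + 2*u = (u + 1)*(u^2 + 2*u) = (u + 1)*(u + 2)*(u)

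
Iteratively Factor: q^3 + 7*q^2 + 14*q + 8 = (q + 4)*(q^2 + 3*q + 2) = (q + 1)*(q + 4)*(q + 2)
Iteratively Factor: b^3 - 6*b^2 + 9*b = (b - 3)*(b^2 - 3*b) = b*(b - 3)*(b - 3)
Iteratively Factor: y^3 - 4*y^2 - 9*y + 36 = (y - 4)*(y^2 - 9) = (y - 4)*(y - 3)*(y + 3)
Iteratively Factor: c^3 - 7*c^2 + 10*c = (c)*(c^2 - 7*c + 10) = c*(c - 2)*(c - 5)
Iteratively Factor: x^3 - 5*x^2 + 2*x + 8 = (x + 1)*(x^2 - 6*x + 8) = (x - 2)*(x + 1)*(x - 4)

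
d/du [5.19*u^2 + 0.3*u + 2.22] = 10.38*u + 0.3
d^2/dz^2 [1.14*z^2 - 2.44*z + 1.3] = 2.28000000000000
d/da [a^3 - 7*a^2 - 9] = a*(3*a - 14)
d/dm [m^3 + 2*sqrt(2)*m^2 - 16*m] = 3*m^2 + 4*sqrt(2)*m - 16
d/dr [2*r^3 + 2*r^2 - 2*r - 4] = 6*r^2 + 4*r - 2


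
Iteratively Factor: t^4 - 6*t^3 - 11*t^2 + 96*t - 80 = (t + 4)*(t^3 - 10*t^2 + 29*t - 20) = (t - 1)*(t + 4)*(t^2 - 9*t + 20) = (t - 4)*(t - 1)*(t + 4)*(t - 5)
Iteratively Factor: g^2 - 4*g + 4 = (g - 2)*(g - 2)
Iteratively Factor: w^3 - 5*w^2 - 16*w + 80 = (w + 4)*(w^2 - 9*w + 20) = (w - 4)*(w + 4)*(w - 5)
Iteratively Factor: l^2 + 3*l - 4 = (l - 1)*(l + 4)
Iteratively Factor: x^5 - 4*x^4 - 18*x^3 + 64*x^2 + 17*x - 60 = (x - 3)*(x^4 - x^3 - 21*x^2 + x + 20) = (x - 3)*(x + 4)*(x^3 - 5*x^2 - x + 5) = (x - 5)*(x - 3)*(x + 4)*(x^2 - 1) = (x - 5)*(x - 3)*(x + 1)*(x + 4)*(x - 1)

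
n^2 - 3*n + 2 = (n - 2)*(n - 1)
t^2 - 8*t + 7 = (t - 7)*(t - 1)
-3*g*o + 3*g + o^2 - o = (-3*g + o)*(o - 1)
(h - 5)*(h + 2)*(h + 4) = h^3 + h^2 - 22*h - 40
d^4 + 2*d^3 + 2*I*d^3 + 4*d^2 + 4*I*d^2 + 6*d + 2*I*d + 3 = (d + 1)*(d + 3*I)*(-I*d - I)*(I*d + 1)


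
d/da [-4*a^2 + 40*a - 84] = 40 - 8*a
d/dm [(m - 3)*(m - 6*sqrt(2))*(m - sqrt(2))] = 3*m^2 - 14*sqrt(2)*m - 6*m + 12 + 21*sqrt(2)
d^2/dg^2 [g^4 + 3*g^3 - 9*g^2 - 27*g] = 12*g^2 + 18*g - 18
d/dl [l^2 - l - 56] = 2*l - 1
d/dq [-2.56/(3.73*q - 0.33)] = 9.5488/(3.73*q - 0.33)^2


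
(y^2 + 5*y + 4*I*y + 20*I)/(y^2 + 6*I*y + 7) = (y^2 + y*(5 + 4*I) + 20*I)/(y^2 + 6*I*y + 7)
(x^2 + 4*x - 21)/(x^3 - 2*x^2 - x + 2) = (x^2 + 4*x - 21)/(x^3 - 2*x^2 - x + 2)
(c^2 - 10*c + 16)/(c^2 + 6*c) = (c^2 - 10*c + 16)/(c*(c + 6))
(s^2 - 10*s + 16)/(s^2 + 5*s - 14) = (s - 8)/(s + 7)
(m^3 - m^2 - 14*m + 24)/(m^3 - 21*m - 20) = (m^2 - 5*m + 6)/(m^2 - 4*m - 5)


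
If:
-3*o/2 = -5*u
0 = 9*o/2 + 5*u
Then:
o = 0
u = 0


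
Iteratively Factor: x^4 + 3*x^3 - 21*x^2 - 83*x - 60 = (x - 5)*(x^3 + 8*x^2 + 19*x + 12) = (x - 5)*(x + 1)*(x^2 + 7*x + 12) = (x - 5)*(x + 1)*(x + 3)*(x + 4)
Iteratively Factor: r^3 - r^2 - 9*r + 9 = (r - 3)*(r^2 + 2*r - 3) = (r - 3)*(r - 1)*(r + 3)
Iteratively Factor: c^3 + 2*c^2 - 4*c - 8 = (c + 2)*(c^2 - 4) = (c + 2)^2*(c - 2)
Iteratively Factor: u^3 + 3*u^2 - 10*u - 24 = (u + 4)*(u^2 - u - 6) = (u + 2)*(u + 4)*(u - 3)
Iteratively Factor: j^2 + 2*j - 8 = (j - 2)*(j + 4)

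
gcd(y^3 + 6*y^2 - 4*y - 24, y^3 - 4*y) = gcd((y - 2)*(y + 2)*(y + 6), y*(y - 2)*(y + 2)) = y^2 - 4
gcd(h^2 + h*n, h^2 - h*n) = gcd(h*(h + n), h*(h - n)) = h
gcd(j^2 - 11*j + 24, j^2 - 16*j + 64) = j - 8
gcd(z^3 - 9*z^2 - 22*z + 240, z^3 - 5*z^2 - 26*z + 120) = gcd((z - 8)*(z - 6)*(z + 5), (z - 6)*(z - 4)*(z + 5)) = z^2 - z - 30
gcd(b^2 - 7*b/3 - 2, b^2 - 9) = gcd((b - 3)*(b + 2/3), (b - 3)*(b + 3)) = b - 3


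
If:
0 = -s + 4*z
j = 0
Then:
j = 0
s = 4*z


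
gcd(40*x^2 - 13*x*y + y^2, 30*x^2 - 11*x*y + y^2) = 5*x - y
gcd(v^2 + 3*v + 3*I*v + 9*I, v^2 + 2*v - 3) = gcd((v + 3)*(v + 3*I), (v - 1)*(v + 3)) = v + 3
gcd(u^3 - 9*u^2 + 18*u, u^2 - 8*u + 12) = u - 6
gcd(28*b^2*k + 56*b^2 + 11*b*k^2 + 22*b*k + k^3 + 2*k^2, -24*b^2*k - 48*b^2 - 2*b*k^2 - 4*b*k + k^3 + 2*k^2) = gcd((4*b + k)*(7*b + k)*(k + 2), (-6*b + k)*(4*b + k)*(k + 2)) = 4*b*k + 8*b + k^2 + 2*k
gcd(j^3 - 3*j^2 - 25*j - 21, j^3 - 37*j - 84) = j^2 - 4*j - 21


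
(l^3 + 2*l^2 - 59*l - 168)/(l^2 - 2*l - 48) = (l^2 + 10*l + 21)/(l + 6)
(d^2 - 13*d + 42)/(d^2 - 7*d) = (d - 6)/d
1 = 1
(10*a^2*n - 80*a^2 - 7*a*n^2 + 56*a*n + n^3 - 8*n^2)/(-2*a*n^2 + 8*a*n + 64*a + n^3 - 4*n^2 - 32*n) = (-5*a + n)/(n + 4)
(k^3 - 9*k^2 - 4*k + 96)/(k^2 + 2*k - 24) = (k^2 - 5*k - 24)/(k + 6)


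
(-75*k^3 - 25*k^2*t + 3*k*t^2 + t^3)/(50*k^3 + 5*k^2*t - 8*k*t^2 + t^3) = (15*k^2 + 8*k*t + t^2)/(-10*k^2 - 3*k*t + t^2)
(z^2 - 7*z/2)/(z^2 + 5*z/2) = (2*z - 7)/(2*z + 5)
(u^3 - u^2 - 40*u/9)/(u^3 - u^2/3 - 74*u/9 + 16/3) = u*(3*u + 5)/(3*u^2 + 7*u - 6)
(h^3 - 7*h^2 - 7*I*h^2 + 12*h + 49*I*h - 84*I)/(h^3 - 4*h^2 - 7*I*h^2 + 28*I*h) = (h - 3)/h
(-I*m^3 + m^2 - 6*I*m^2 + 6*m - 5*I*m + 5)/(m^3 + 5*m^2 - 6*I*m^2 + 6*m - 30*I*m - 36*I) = (-I*m^3 + m^2*(1 - 6*I) + m*(6 - 5*I) + 5)/(m^3 + m^2*(5 - 6*I) + m*(6 - 30*I) - 36*I)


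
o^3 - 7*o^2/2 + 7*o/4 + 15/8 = (o - 5/2)*(o - 3/2)*(o + 1/2)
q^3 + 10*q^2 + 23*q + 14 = (q + 1)*(q + 2)*(q + 7)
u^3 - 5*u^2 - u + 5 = (u - 5)*(u - 1)*(u + 1)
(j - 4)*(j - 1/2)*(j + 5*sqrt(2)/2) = j^3 - 9*j^2/2 + 5*sqrt(2)*j^2/2 - 45*sqrt(2)*j/4 + 2*j + 5*sqrt(2)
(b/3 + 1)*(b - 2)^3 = b^4/3 - b^3 - 2*b^2 + 28*b/3 - 8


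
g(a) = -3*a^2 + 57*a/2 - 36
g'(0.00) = 28.50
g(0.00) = -36.00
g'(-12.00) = 100.50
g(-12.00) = -810.00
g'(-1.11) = 35.16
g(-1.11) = -71.33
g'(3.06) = 10.14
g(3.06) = 23.12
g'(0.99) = 22.56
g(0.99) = -10.73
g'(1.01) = 22.44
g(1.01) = -10.28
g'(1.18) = 21.42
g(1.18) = -6.55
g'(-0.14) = 29.34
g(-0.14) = -40.05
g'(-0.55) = 31.80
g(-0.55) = -52.58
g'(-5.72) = 62.82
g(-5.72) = -297.18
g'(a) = 57/2 - 6*a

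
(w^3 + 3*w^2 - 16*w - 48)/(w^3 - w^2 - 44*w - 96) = (w - 4)/(w - 8)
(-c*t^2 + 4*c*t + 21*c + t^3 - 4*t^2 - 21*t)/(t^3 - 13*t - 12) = (-c*t + 7*c + t^2 - 7*t)/(t^2 - 3*t - 4)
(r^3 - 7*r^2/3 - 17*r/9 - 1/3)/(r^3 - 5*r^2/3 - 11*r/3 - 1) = (r + 1/3)/(r + 1)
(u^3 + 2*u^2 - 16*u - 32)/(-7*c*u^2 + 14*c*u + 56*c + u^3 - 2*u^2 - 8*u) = (u + 4)/(-7*c + u)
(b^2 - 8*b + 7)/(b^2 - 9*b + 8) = (b - 7)/(b - 8)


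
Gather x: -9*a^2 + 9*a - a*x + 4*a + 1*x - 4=-9*a^2 + 13*a + x*(1 - a) - 4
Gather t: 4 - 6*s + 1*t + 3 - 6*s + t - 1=-12*s + 2*t + 6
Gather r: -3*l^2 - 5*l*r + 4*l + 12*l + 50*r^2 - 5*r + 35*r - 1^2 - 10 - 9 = -3*l^2 + 16*l + 50*r^2 + r*(30 - 5*l) - 20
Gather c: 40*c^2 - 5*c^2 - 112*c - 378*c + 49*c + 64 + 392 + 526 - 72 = 35*c^2 - 441*c + 910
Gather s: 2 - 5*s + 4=6 - 5*s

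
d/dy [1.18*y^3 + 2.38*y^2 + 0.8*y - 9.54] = 3.54*y^2 + 4.76*y + 0.8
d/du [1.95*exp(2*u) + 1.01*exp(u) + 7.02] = (3.9*exp(u) + 1.01)*exp(u)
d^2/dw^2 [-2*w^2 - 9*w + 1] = -4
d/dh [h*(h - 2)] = 2*h - 2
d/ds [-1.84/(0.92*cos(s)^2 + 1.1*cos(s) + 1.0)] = -(3.3856*cos(s) + 2.024)*sin(s)/(0.92*cos(s)^2 + 1.1*cos(s) + 1.0)^2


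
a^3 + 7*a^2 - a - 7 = (a - 1)*(a + 1)*(a + 7)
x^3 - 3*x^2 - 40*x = x*(x - 8)*(x + 5)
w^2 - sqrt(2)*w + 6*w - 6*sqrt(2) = (w + 6)*(w - sqrt(2))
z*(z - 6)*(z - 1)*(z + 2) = z^4 - 5*z^3 - 8*z^2 + 12*z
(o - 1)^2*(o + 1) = o^3 - o^2 - o + 1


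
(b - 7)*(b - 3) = b^2 - 10*b + 21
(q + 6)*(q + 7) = q^2 + 13*q + 42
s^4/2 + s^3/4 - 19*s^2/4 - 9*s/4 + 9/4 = (s/2 + 1/2)*(s - 3)*(s - 1/2)*(s + 3)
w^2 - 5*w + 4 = (w - 4)*(w - 1)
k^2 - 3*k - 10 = (k - 5)*(k + 2)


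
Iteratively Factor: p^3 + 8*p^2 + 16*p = (p + 4)*(p^2 + 4*p) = (p + 4)^2*(p)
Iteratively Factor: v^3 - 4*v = (v - 2)*(v^2 + 2*v) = (v - 2)*(v + 2)*(v)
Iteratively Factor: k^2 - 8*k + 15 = (k - 5)*(k - 3)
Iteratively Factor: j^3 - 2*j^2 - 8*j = (j + 2)*(j^2 - 4*j) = j*(j + 2)*(j - 4)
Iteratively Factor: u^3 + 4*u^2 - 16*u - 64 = (u - 4)*(u^2 + 8*u + 16) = (u - 4)*(u + 4)*(u + 4)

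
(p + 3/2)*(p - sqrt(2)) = p^2 - sqrt(2)*p + 3*p/2 - 3*sqrt(2)/2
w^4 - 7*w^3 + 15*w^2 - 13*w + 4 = (w - 4)*(w - 1)^3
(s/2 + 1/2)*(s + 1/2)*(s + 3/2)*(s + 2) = s^4/2 + 5*s^3/2 + 35*s^2/8 + 25*s/8 + 3/4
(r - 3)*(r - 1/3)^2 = r^3 - 11*r^2/3 + 19*r/9 - 1/3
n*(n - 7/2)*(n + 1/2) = n^3 - 3*n^2 - 7*n/4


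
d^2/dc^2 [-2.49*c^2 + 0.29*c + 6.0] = -4.98000000000000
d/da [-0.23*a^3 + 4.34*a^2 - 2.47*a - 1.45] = -0.69*a^2 + 8.68*a - 2.47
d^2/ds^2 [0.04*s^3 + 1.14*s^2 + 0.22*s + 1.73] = 0.24*s + 2.28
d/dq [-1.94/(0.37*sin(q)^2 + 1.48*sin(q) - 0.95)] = (1.4356*sin(q) + 2.8712)*cos(q)/(0.37*sin(q)^2 + 1.48*sin(q) - 0.95)^2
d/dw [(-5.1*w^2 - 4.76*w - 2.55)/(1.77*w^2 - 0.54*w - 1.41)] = (11.1792*w^2 + 23.409*w + 5.3346)/(3.1329*w^4 - 1.9116*w^3 - 4.6998*w^2 + 1.5228*w + 1.9881)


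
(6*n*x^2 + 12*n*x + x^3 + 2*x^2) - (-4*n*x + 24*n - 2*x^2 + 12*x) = 6*n*x^2 + 16*n*x - 24*n + x^3 + 4*x^2 - 12*x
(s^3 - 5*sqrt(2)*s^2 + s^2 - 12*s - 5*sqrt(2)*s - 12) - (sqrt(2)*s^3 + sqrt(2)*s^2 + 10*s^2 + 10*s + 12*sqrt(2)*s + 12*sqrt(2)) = -sqrt(2)*s^3 + s^3 - 9*s^2 - 6*sqrt(2)*s^2 - 17*sqrt(2)*s - 22*s - 12*sqrt(2) - 12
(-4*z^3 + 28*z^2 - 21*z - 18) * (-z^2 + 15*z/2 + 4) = 4*z^5 - 58*z^4 + 215*z^3 - 55*z^2/2 - 219*z - 72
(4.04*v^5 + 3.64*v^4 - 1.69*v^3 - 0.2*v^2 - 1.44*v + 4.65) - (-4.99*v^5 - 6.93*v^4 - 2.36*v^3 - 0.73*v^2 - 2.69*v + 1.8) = 9.03*v^5 + 10.57*v^4 + 0.67*v^3 + 0.53*v^2 + 1.25*v + 2.85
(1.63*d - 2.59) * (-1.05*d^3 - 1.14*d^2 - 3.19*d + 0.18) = -1.7115*d^4 + 0.8613*d^3 - 2.2471*d^2 + 8.5555*d - 0.4662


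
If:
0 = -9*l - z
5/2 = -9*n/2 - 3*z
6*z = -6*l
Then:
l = 0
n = -5/9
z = 0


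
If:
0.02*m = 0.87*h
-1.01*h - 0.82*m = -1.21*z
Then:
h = 0.0329880043620502*z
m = 1.43497818974918*z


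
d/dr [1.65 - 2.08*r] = -2.08000000000000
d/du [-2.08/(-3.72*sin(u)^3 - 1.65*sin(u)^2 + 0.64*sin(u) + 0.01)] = (-23.2128*sin(u)^2 - 6.864*sin(u) + 1.3312)*cos(u)/(3.72*sin(u)^3 + 1.65*sin(u)^2 - 0.64*sin(u) - 0.01)^2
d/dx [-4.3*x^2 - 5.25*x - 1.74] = -8.6*x - 5.25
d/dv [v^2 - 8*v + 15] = 2*v - 8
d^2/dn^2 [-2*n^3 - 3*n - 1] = -12*n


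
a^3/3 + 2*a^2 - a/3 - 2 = (a/3 + 1/3)*(a - 1)*(a + 6)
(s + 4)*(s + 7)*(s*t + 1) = s^3*t + 11*s^2*t + s^2 + 28*s*t + 11*s + 28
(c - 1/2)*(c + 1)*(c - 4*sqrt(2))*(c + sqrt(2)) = c^4 - 3*sqrt(2)*c^3 + c^3/2 - 17*c^2/2 - 3*sqrt(2)*c^2/2 - 4*c + 3*sqrt(2)*c/2 + 4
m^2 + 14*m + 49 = (m + 7)^2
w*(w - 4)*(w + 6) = w^3 + 2*w^2 - 24*w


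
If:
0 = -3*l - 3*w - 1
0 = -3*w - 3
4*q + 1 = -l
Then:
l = 2/3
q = -5/12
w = -1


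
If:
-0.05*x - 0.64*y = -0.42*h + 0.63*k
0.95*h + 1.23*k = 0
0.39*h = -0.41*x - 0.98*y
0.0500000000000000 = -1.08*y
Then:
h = -0.03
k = 0.02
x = 0.13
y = -0.05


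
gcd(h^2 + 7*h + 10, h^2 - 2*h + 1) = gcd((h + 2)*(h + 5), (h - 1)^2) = 1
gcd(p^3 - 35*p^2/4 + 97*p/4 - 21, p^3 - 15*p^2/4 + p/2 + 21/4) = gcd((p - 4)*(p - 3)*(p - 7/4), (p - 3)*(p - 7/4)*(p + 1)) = p^2 - 19*p/4 + 21/4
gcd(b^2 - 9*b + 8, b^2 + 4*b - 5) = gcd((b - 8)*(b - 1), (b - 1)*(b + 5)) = b - 1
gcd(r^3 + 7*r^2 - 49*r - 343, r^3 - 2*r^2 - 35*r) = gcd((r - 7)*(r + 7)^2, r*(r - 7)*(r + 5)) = r - 7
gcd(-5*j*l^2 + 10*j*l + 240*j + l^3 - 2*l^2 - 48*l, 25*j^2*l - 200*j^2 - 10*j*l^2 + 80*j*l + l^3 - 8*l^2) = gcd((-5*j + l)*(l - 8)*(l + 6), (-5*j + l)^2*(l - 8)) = 5*j*l - 40*j - l^2 + 8*l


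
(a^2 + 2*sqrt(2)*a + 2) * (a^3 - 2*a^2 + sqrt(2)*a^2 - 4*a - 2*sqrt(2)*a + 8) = a^5 - 2*a^4 + 3*sqrt(2)*a^4 - 6*sqrt(2)*a^3 + 2*a^3 - 6*sqrt(2)*a^2 - 4*a^2 - 8*a + 12*sqrt(2)*a + 16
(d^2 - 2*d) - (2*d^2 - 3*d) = -d^2 + d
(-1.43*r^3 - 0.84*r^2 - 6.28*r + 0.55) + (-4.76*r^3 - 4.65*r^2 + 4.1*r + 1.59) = -6.19*r^3 - 5.49*r^2 - 2.18*r + 2.14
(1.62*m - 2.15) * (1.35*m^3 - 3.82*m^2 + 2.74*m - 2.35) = 2.187*m^4 - 9.0909*m^3 + 12.6518*m^2 - 9.698*m + 5.0525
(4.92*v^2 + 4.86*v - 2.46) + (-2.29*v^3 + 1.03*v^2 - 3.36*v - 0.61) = -2.29*v^3 + 5.95*v^2 + 1.5*v - 3.07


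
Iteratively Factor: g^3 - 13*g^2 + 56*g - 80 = (g - 5)*(g^2 - 8*g + 16) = (g - 5)*(g - 4)*(g - 4)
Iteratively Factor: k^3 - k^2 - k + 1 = (k - 1)*(k^2 - 1) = (k - 1)^2*(k + 1)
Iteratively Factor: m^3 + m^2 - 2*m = (m + 2)*(m^2 - m) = m*(m + 2)*(m - 1)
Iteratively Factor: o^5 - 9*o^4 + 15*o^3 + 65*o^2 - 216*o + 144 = (o - 3)*(o^4 - 6*o^3 - 3*o^2 + 56*o - 48) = (o - 3)*(o - 1)*(o^3 - 5*o^2 - 8*o + 48) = (o - 3)*(o - 1)*(o + 3)*(o^2 - 8*o + 16) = (o - 4)*(o - 3)*(o - 1)*(o + 3)*(o - 4)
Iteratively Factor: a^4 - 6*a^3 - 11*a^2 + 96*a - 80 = (a - 4)*(a^3 - 2*a^2 - 19*a + 20) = (a - 4)*(a - 1)*(a^2 - a - 20) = (a - 4)*(a - 1)*(a + 4)*(a - 5)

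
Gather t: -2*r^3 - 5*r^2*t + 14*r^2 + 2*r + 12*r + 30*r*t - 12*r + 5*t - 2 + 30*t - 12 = -2*r^3 + 14*r^2 + 2*r + t*(-5*r^2 + 30*r + 35) - 14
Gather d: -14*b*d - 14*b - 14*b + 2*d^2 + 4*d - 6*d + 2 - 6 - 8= -28*b + 2*d^2 + d*(-14*b - 2) - 12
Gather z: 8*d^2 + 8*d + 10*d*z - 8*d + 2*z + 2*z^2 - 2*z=8*d^2 + 10*d*z + 2*z^2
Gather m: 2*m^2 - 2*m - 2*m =2*m^2 - 4*m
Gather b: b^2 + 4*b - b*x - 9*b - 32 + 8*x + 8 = b^2 + b*(-x - 5) + 8*x - 24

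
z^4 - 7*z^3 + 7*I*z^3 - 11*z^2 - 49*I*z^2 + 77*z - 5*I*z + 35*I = (z - 7)*(z + I)^2*(z + 5*I)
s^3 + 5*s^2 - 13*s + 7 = (s - 1)^2*(s + 7)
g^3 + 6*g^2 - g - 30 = (g - 2)*(g + 3)*(g + 5)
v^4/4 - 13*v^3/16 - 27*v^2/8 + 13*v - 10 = (v/4 + 1)*(v - 4)*(v - 2)*(v - 5/4)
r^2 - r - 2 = (r - 2)*(r + 1)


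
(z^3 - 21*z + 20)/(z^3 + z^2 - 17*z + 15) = (z - 4)/(z - 3)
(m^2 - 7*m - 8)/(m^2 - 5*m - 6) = (m - 8)/(m - 6)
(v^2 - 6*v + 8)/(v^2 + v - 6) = (v - 4)/(v + 3)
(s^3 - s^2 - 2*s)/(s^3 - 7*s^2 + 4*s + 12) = s/(s - 6)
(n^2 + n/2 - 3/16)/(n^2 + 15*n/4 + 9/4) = (n - 1/4)/(n + 3)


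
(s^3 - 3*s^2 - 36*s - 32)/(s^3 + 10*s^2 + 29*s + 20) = (s - 8)/(s + 5)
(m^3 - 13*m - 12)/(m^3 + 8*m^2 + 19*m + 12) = (m - 4)/(m + 4)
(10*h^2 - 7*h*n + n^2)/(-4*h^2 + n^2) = (-5*h + n)/(2*h + n)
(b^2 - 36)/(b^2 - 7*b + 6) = (b + 6)/(b - 1)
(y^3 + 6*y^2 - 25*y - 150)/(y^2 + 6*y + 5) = (y^2 + y - 30)/(y + 1)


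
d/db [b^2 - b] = 2*b - 1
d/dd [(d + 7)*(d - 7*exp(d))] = d - (d + 7)*(7*exp(d) - 1) - 7*exp(d)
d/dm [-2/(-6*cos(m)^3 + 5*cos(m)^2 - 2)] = 4*(9*cos(m) - 5)*sin(m)*cos(m)/(6*cos(m)^3 - 5*cos(m)^2 + 2)^2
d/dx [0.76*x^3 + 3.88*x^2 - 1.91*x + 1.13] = 2.28*x^2 + 7.76*x - 1.91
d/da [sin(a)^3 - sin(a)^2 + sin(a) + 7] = (3*sin(a)^2 - 2*sin(a) + 1)*cos(a)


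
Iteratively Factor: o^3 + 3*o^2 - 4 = (o + 2)*(o^2 + o - 2) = (o - 1)*(o + 2)*(o + 2)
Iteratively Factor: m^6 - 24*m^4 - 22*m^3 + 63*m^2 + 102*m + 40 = (m + 4)*(m^5 - 4*m^4 - 8*m^3 + 10*m^2 + 23*m + 10) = (m - 2)*(m + 4)*(m^4 - 2*m^3 - 12*m^2 - 14*m - 5) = (m - 2)*(m + 1)*(m + 4)*(m^3 - 3*m^2 - 9*m - 5) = (m - 2)*(m + 1)^2*(m + 4)*(m^2 - 4*m - 5) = (m - 5)*(m - 2)*(m + 1)^2*(m + 4)*(m + 1)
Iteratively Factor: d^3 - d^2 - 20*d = (d - 5)*(d^2 + 4*d) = (d - 5)*(d + 4)*(d)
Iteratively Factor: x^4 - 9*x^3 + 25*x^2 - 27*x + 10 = (x - 1)*(x^3 - 8*x^2 + 17*x - 10) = (x - 2)*(x - 1)*(x^2 - 6*x + 5) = (x - 2)*(x - 1)^2*(x - 5)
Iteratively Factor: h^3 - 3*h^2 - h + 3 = (h + 1)*(h^2 - 4*h + 3) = (h - 3)*(h + 1)*(h - 1)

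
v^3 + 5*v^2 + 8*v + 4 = (v + 1)*(v + 2)^2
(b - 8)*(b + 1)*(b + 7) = b^3 - 57*b - 56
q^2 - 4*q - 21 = (q - 7)*(q + 3)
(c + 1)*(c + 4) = c^2 + 5*c + 4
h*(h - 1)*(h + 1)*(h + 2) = h^4 + 2*h^3 - h^2 - 2*h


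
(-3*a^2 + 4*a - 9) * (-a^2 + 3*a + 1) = 3*a^4 - 13*a^3 + 18*a^2 - 23*a - 9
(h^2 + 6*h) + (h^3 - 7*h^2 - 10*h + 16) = h^3 - 6*h^2 - 4*h + 16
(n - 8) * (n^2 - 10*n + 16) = n^3 - 18*n^2 + 96*n - 128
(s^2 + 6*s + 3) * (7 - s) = -s^3 + s^2 + 39*s + 21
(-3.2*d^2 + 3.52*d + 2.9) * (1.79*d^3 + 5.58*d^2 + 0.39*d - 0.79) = -5.728*d^5 - 11.5552*d^4 + 23.5846*d^3 + 20.0828*d^2 - 1.6498*d - 2.291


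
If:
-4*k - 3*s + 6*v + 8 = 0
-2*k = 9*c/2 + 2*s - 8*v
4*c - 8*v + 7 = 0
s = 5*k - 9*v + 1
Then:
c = -49/146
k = 871/584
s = 611/292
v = 413/584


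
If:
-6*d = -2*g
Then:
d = g/3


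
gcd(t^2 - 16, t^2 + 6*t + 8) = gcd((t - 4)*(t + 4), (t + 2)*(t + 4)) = t + 4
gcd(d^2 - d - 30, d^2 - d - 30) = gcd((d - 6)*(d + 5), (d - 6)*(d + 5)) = d^2 - d - 30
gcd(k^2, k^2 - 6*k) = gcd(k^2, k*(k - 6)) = k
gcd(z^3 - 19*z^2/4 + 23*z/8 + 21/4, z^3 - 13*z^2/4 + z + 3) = z^2 - 5*z/4 - 3/2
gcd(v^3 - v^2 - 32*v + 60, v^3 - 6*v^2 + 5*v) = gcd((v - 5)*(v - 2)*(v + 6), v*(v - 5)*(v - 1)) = v - 5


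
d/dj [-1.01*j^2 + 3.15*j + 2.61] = 3.15 - 2.02*j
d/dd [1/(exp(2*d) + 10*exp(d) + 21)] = 2*(-exp(d) - 5)*exp(d)/(exp(2*d) + 10*exp(d) + 21)^2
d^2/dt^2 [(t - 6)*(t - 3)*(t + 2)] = 6*t - 14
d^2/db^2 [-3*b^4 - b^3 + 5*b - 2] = 6*b*(-6*b - 1)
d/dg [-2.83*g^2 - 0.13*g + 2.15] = -5.66*g - 0.13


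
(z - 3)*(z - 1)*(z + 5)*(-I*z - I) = -I*z^4 - 2*I*z^3 + 16*I*z^2 + 2*I*z - 15*I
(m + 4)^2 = m^2 + 8*m + 16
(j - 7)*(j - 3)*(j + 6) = j^3 - 4*j^2 - 39*j + 126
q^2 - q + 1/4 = (q - 1/2)^2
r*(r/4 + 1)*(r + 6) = r^3/4 + 5*r^2/2 + 6*r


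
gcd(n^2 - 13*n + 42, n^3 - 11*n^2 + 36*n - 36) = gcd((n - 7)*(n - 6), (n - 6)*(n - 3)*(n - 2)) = n - 6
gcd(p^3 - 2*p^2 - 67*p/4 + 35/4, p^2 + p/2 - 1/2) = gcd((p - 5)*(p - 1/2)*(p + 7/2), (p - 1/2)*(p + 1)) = p - 1/2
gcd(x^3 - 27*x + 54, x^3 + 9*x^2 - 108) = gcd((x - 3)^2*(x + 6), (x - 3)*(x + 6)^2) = x^2 + 3*x - 18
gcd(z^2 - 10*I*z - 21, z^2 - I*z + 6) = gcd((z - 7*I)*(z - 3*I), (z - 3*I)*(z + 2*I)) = z - 3*I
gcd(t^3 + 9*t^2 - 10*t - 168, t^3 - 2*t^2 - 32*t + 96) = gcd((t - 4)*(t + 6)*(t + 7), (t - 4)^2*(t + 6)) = t^2 + 2*t - 24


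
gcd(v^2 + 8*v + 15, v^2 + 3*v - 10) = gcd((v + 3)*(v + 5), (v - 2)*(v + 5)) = v + 5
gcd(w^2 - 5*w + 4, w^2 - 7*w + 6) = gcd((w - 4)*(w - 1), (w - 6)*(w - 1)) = w - 1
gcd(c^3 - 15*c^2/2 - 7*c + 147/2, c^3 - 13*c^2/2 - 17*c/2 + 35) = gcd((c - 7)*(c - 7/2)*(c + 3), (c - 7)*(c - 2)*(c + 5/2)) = c - 7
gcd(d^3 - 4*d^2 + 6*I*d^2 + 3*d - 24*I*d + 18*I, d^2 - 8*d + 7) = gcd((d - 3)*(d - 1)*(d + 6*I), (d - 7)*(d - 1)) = d - 1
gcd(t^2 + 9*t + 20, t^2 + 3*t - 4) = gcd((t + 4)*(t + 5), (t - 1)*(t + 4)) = t + 4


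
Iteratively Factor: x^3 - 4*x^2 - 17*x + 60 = (x - 5)*(x^2 + x - 12) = (x - 5)*(x + 4)*(x - 3)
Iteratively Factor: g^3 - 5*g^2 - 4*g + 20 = (g - 5)*(g^2 - 4) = (g - 5)*(g - 2)*(g + 2)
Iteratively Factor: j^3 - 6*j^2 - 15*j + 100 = (j + 4)*(j^2 - 10*j + 25) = (j - 5)*(j + 4)*(j - 5)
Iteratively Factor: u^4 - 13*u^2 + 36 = (u + 2)*(u^3 - 2*u^2 - 9*u + 18) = (u - 2)*(u + 2)*(u^2 - 9) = (u - 2)*(u + 2)*(u + 3)*(u - 3)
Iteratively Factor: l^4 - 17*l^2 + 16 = (l + 4)*(l^3 - 4*l^2 - l + 4) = (l + 1)*(l + 4)*(l^2 - 5*l + 4) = (l - 1)*(l + 1)*(l + 4)*(l - 4)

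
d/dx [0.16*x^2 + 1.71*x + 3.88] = 0.32*x + 1.71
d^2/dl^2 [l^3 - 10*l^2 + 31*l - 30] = 6*l - 20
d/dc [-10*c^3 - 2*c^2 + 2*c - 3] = -30*c^2 - 4*c + 2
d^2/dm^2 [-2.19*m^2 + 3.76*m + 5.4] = -4.38000000000000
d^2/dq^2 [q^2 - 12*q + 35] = 2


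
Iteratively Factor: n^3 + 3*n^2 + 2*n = (n + 1)*(n^2 + 2*n) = n*(n + 1)*(n + 2)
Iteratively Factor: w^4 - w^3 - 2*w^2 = (w - 2)*(w^3 + w^2) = w*(w - 2)*(w^2 + w) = w*(w - 2)*(w + 1)*(w)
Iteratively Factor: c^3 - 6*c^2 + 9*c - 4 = (c - 1)*(c^2 - 5*c + 4) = (c - 4)*(c - 1)*(c - 1)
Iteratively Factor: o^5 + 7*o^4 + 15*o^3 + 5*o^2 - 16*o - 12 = (o - 1)*(o^4 + 8*o^3 + 23*o^2 + 28*o + 12) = (o - 1)*(o + 1)*(o^3 + 7*o^2 + 16*o + 12) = (o - 1)*(o + 1)*(o + 2)*(o^2 + 5*o + 6) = (o - 1)*(o + 1)*(o + 2)*(o + 3)*(o + 2)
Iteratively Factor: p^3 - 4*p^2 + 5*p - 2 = (p - 1)*(p^2 - 3*p + 2) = (p - 2)*(p - 1)*(p - 1)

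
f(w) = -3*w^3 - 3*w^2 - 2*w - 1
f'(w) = -9*w^2 - 6*w - 2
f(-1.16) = 1.97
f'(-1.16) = -7.15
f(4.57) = -359.13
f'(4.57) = -217.38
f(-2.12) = 18.34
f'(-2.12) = -29.73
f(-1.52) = 5.64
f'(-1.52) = -13.67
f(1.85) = -33.96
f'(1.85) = -43.90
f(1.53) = -21.83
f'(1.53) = -32.25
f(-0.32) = -0.57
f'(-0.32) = -1.00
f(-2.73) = 43.14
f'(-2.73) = -52.70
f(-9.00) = 1961.00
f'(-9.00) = -677.00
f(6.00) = -769.00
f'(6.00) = -362.00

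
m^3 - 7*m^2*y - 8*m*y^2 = m*(m - 8*y)*(m + y)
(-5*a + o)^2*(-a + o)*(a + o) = -25*a^4 + 10*a^3*o + 24*a^2*o^2 - 10*a*o^3 + o^4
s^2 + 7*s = s*(s + 7)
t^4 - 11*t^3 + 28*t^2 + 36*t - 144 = (t - 6)*(t - 4)*(t - 3)*(t + 2)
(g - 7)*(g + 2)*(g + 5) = g^3 - 39*g - 70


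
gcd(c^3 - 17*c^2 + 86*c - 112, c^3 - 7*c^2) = c - 7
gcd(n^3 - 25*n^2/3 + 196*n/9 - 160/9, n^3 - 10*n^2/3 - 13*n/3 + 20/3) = n - 4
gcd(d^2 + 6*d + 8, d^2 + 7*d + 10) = d + 2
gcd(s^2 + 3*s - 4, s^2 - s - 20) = s + 4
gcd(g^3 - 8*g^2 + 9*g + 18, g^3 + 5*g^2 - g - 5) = g + 1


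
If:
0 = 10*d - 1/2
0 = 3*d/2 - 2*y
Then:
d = 1/20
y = 3/80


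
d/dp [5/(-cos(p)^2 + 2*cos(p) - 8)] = 10*(1 - cos(p))*sin(p)/(cos(p)^2 - 2*cos(p) + 8)^2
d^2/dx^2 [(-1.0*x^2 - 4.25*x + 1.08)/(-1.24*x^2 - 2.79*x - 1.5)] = (1.77635683940025e-15*x^4 + 6.15039999999999*x^3 - 21.123648*x^2 - 69.848208*x - 43.868556)/(1.906624*x^6 + 12.869712*x^5 + 35.876052*x^4 + 52.854039*x^3 + 43.39845*x^2 + 18.8325*x + 3.375)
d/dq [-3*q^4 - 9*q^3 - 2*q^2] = q*(-12*q^2 - 27*q - 4)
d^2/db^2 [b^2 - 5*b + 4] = 2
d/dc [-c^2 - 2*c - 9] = -2*c - 2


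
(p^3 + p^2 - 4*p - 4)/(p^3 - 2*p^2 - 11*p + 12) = (p^3 + p^2 - 4*p - 4)/(p^3 - 2*p^2 - 11*p + 12)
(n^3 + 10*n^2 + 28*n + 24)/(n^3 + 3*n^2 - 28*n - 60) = (n + 2)/(n - 5)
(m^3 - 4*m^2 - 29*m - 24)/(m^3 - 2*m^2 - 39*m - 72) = (m + 1)/(m + 3)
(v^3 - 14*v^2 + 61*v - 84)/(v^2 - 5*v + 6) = (v^2 - 11*v + 28)/(v - 2)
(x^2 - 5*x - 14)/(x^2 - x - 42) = (x + 2)/(x + 6)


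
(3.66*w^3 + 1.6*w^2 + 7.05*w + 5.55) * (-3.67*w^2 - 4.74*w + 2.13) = -13.4322*w^5 - 23.2204*w^4 - 25.6617*w^3 - 50.3775*w^2 - 11.2905*w + 11.8215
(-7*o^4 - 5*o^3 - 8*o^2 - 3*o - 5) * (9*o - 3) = -63*o^5 - 24*o^4 - 57*o^3 - 3*o^2 - 36*o + 15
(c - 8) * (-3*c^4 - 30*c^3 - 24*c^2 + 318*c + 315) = -3*c^5 - 6*c^4 + 216*c^3 + 510*c^2 - 2229*c - 2520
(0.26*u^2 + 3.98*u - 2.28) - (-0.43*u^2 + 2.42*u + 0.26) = 0.69*u^2 + 1.56*u - 2.54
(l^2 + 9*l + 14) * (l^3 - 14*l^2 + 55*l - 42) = l^5 - 5*l^4 - 57*l^3 + 257*l^2 + 392*l - 588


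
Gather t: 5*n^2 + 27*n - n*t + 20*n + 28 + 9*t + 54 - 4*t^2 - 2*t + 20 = 5*n^2 + 47*n - 4*t^2 + t*(7 - n) + 102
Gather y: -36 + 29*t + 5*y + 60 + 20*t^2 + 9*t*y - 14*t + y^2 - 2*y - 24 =20*t^2 + 15*t + y^2 + y*(9*t + 3)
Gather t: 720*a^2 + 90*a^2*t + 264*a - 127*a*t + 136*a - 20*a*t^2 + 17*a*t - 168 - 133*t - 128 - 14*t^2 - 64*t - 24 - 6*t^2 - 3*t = 720*a^2 + 400*a + t^2*(-20*a - 20) + t*(90*a^2 - 110*a - 200) - 320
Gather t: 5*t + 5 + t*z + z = t*(z + 5) + z + 5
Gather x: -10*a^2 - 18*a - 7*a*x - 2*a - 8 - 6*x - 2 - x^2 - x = -10*a^2 - 20*a - x^2 + x*(-7*a - 7) - 10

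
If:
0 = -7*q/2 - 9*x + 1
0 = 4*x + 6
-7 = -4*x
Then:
No Solution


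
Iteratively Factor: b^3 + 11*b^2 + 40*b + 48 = (b + 4)*(b^2 + 7*b + 12) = (b + 4)^2*(b + 3)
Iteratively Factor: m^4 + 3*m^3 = (m + 3)*(m^3) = m*(m + 3)*(m^2) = m^2*(m + 3)*(m)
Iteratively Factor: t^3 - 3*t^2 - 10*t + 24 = (t + 3)*(t^2 - 6*t + 8) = (t - 4)*(t + 3)*(t - 2)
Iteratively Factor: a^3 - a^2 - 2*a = (a + 1)*(a^2 - 2*a) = a*(a + 1)*(a - 2)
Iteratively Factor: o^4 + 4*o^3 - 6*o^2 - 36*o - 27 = (o - 3)*(o^3 + 7*o^2 + 15*o + 9) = (o - 3)*(o + 3)*(o^2 + 4*o + 3) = (o - 3)*(o + 1)*(o + 3)*(o + 3)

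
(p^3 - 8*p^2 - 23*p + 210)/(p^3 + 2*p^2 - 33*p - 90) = (p - 7)/(p + 3)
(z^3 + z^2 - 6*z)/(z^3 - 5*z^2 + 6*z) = (z + 3)/(z - 3)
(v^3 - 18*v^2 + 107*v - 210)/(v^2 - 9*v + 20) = (v^2 - 13*v + 42)/(v - 4)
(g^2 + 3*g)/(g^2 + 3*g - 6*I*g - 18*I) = g/(g - 6*I)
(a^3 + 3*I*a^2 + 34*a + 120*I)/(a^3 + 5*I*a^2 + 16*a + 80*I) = (a - 6*I)/(a - 4*I)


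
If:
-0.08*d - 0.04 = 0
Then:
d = -0.50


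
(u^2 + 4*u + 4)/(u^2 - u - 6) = (u + 2)/(u - 3)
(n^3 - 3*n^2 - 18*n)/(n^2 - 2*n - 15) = n*(n - 6)/(n - 5)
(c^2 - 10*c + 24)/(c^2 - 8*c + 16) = (c - 6)/(c - 4)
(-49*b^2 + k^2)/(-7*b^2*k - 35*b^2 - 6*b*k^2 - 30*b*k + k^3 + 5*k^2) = (7*b + k)/(b*k + 5*b + k^2 + 5*k)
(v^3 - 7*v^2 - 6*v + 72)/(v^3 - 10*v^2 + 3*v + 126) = (v - 4)/(v - 7)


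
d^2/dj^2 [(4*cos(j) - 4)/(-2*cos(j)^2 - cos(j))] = 4*(-18*sin(j)^4/cos(j)^3 - 4*sin(j)^2 - 10 - 13/cos(j) + 12/cos(j)^2 + 20/cos(j)^3)/(2*cos(j) + 1)^3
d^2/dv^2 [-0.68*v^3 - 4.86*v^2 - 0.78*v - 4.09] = -4.08*v - 9.72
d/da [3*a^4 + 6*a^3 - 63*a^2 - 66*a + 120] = 12*a^3 + 18*a^2 - 126*a - 66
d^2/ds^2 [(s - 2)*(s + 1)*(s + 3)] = 6*s + 4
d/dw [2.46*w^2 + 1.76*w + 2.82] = 4.92*w + 1.76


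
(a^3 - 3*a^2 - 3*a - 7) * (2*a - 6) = 2*a^4 - 12*a^3 + 12*a^2 + 4*a + 42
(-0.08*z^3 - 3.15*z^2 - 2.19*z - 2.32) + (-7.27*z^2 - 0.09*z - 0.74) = -0.08*z^3 - 10.42*z^2 - 2.28*z - 3.06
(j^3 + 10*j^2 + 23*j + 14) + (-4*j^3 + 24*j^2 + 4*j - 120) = -3*j^3 + 34*j^2 + 27*j - 106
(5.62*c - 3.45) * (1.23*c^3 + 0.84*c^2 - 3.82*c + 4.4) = 6.9126*c^4 + 0.4773*c^3 - 24.3664*c^2 + 37.907*c - 15.18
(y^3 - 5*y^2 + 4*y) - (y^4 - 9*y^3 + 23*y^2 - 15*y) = -y^4 + 10*y^3 - 28*y^2 + 19*y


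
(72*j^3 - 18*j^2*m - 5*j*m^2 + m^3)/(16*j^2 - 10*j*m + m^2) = (72*j^3 - 18*j^2*m - 5*j*m^2 + m^3)/(16*j^2 - 10*j*m + m^2)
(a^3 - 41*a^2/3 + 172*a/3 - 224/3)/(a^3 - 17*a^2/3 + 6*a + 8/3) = (3*a^2 - 29*a + 56)/(3*a^2 - 5*a - 2)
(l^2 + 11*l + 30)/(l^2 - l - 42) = (l + 5)/(l - 7)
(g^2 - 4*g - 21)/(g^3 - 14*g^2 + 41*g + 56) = (g + 3)/(g^2 - 7*g - 8)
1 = 1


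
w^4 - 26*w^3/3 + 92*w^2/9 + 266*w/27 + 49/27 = (w - 7)*(w - 7/3)*(w + 1/3)^2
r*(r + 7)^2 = r^3 + 14*r^2 + 49*r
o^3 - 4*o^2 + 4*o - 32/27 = (o - 8/3)*(o - 2/3)^2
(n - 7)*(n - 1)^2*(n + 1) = n^4 - 8*n^3 + 6*n^2 + 8*n - 7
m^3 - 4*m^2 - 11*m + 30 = (m - 5)*(m - 2)*(m + 3)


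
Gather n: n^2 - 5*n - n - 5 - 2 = n^2 - 6*n - 7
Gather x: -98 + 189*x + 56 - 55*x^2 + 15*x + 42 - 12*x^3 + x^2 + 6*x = -12*x^3 - 54*x^2 + 210*x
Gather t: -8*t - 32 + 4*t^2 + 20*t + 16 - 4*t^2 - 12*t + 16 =0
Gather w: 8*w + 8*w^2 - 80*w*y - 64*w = 8*w^2 + w*(-80*y - 56)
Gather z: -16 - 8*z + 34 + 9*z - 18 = z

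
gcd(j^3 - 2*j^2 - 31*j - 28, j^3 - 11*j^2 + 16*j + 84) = j - 7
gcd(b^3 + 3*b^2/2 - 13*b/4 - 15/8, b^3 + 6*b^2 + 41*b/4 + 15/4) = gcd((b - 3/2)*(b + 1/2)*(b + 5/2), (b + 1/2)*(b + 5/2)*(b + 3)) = b^2 + 3*b + 5/4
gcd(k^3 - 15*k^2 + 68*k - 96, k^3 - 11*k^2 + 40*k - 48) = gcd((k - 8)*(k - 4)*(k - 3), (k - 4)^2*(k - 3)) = k^2 - 7*k + 12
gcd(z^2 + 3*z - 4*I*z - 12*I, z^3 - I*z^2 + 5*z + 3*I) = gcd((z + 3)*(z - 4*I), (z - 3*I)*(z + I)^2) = 1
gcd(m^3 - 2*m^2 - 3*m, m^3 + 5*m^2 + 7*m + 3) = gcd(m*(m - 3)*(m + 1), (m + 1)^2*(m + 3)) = m + 1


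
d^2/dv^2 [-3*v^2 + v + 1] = -6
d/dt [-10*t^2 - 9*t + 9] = -20*t - 9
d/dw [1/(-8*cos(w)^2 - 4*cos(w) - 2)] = -(4*cos(w) + 1)*sin(w)/(4*cos(w)^2 + 2*cos(w) + 1)^2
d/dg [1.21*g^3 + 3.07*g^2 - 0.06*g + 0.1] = 3.63*g^2 + 6.14*g - 0.06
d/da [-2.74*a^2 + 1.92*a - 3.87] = 1.92 - 5.48*a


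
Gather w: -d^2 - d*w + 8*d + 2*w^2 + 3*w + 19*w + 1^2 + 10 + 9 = -d^2 + 8*d + 2*w^2 + w*(22 - d) + 20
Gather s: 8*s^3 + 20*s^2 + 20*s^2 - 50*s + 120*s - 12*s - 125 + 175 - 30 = 8*s^3 + 40*s^2 + 58*s + 20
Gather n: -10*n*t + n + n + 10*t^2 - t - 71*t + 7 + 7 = n*(2 - 10*t) + 10*t^2 - 72*t + 14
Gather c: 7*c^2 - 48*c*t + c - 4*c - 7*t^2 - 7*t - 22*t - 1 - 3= 7*c^2 + c*(-48*t - 3) - 7*t^2 - 29*t - 4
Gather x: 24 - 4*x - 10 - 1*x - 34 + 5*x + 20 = 0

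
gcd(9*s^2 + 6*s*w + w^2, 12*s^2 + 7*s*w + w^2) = 3*s + w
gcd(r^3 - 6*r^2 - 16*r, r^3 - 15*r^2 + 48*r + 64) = r - 8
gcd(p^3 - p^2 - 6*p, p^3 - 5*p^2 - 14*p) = p^2 + 2*p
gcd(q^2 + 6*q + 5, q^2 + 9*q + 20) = q + 5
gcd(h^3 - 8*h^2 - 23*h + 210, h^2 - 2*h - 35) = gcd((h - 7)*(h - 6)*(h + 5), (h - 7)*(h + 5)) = h^2 - 2*h - 35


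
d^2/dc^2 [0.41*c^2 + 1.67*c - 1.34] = 0.820000000000000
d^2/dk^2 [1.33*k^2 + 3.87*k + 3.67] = 2.66000000000000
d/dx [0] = 0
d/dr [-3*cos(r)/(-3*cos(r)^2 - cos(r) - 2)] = 3*(1 - 3*sin(r)^2)*sin(r)/(3*cos(r)^2 + cos(r) + 2)^2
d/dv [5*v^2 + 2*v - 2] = 10*v + 2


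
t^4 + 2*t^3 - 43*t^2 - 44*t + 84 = (t - 6)*(t - 1)*(t + 2)*(t + 7)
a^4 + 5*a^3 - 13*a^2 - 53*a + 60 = (a - 3)*(a - 1)*(a + 4)*(a + 5)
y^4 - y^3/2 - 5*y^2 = y^2*(y - 5/2)*(y + 2)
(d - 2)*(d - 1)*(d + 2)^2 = d^4 + d^3 - 6*d^2 - 4*d + 8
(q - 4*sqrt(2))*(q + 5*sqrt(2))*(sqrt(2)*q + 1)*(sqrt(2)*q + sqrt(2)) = 2*q^4 + 2*q^3 + 3*sqrt(2)*q^3 - 78*q^2 + 3*sqrt(2)*q^2 - 78*q - 40*sqrt(2)*q - 40*sqrt(2)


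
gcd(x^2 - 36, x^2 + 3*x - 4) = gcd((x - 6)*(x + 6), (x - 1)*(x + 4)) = 1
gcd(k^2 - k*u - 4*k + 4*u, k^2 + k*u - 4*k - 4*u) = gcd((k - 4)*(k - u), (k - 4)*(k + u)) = k - 4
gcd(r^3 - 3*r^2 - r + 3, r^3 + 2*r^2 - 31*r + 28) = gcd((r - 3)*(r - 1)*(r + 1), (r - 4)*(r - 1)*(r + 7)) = r - 1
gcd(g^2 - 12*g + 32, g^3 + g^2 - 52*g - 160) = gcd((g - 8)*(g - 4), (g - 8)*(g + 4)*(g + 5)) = g - 8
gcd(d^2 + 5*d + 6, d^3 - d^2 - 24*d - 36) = d^2 + 5*d + 6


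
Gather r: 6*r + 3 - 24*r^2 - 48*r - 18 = -24*r^2 - 42*r - 15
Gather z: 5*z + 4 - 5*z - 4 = 0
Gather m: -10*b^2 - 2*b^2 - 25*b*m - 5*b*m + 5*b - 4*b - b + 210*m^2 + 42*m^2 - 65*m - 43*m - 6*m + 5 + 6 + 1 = -12*b^2 + 252*m^2 + m*(-30*b - 114) + 12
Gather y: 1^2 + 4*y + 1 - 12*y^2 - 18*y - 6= -12*y^2 - 14*y - 4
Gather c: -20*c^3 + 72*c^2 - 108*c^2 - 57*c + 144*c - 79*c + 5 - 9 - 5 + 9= -20*c^3 - 36*c^2 + 8*c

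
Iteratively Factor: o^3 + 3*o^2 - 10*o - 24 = (o + 4)*(o^2 - o - 6) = (o + 2)*(o + 4)*(o - 3)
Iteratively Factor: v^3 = (v)*(v^2) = v^2*(v)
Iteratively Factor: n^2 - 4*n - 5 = (n - 5)*(n + 1)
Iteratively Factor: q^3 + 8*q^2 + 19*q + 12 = (q + 3)*(q^2 + 5*q + 4) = (q + 3)*(q + 4)*(q + 1)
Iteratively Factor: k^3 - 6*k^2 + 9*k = (k - 3)*(k^2 - 3*k) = (k - 3)^2*(k)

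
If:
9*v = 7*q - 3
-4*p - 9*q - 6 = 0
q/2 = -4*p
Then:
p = 3/34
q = -12/17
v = -15/17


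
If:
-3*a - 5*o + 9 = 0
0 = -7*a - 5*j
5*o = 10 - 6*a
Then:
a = 1/3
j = -7/15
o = 8/5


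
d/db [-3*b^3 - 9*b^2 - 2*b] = -9*b^2 - 18*b - 2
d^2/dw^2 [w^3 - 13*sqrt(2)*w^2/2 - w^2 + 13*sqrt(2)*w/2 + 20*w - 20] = 6*w - 13*sqrt(2) - 2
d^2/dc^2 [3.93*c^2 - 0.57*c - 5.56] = 7.86000000000000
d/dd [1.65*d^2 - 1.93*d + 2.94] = 3.3*d - 1.93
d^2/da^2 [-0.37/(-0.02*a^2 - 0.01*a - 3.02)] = (-0.000296*a^2 - 0.000148*a + 0.37*(0.04*a + 0.01)*(0.08*a + 0.02) - 0.044696)/(0.02*a^2 + 0.01*a + 3.02)^3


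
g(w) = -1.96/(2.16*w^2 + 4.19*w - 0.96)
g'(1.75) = 0.14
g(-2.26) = -3.25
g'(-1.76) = -2.48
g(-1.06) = 0.66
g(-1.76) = 1.19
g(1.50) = -0.19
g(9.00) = -0.01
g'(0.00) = 8.91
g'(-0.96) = 0.01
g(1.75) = -0.15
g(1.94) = -0.13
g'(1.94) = 0.11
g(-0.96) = 0.66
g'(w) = -1.96*(-4.32*w - 4.19)/(2.16*w^2 + 4.19*w - 0.96)^2 = (8.4672*w + 8.2124)/(2.16*w^2 + 4.19*w - 0.96)^2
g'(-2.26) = -30.04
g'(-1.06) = -0.09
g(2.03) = -0.12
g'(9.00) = 0.00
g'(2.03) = 0.09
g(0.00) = 2.04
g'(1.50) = 0.20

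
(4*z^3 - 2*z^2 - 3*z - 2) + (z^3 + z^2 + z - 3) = 5*z^3 - z^2 - 2*z - 5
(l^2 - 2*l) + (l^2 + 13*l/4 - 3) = 2*l^2 + 5*l/4 - 3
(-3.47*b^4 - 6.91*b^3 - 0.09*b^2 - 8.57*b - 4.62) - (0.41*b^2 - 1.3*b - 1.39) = -3.47*b^4 - 6.91*b^3 - 0.5*b^2 - 7.27*b - 3.23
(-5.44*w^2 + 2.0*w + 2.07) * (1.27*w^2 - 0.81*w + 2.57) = -6.9088*w^4 + 6.9464*w^3 - 12.9719*w^2 + 3.4633*w + 5.3199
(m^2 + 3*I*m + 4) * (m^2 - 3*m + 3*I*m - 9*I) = m^4 - 3*m^3 + 6*I*m^3 - 5*m^2 - 18*I*m^2 + 15*m + 12*I*m - 36*I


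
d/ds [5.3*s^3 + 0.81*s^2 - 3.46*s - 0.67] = 15.9*s^2 + 1.62*s - 3.46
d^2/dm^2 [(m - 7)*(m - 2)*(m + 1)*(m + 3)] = 12*m^2 - 30*m - 38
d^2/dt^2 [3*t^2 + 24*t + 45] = 6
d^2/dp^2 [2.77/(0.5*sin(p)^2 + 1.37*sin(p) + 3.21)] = (-2.77*sin(p)^4 - 5.69235*sin(p)^3 + 16.739387*sin(p)^2 + 23.566329*sin(p) + 1.506326)/(0.5*sin(p)^2 + 1.37*sin(p) + 3.21)^3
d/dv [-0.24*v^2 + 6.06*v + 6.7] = 6.06 - 0.48*v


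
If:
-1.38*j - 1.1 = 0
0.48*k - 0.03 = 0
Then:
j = -0.80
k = 0.06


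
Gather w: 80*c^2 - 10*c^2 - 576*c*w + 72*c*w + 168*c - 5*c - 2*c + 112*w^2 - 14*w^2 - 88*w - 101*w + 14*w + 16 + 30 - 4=70*c^2 + 161*c + 98*w^2 + w*(-504*c - 175) + 42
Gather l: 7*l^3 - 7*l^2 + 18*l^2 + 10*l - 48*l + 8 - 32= 7*l^3 + 11*l^2 - 38*l - 24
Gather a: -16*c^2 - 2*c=-16*c^2 - 2*c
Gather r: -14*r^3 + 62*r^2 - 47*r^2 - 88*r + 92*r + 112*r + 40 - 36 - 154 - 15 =-14*r^3 + 15*r^2 + 116*r - 165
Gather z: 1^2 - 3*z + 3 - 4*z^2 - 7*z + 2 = -4*z^2 - 10*z + 6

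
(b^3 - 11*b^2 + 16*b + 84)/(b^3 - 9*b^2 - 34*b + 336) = (b^2 - 4*b - 12)/(b^2 - 2*b - 48)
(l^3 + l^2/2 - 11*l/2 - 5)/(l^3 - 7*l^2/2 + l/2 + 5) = (l + 2)/(l - 2)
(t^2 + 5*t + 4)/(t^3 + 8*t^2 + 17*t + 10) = (t + 4)/(t^2 + 7*t + 10)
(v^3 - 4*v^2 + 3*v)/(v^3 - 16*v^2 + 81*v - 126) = v*(v - 1)/(v^2 - 13*v + 42)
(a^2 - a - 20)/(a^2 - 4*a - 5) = (a + 4)/(a + 1)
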